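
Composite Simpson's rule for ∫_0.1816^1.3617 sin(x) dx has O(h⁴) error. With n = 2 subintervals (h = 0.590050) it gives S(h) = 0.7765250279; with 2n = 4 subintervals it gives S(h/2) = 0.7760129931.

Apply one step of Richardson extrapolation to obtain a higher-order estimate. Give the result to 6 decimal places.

0.775979

Leading term ∝ h^4; use weight 16 = 2^4.
Numerator 16·A(h/2) − A(h) = 16·0.7760129931 − 0.7765250279 = 11.6396828617
R = 11.6396828617/15 = 0.7759788574
Correction |R − A(h/2)| = 3.414e-05; gap |A(h/2) − A(h)| = 5.120e-04.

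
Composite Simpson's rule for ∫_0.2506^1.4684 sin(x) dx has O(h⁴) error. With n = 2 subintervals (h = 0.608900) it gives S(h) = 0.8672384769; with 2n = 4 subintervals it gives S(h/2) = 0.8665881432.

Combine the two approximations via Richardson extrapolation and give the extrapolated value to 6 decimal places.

r = 4, so 2^r = 16.
Top: 16(0.8665881432) − (0.8672384769) = 12.9981718143
Divide by 2^4 − 1 = 15.
So the Richardson estimate is 0.8665447876.
Gap between inputs: 6.503e-04; correction applied: −0.0000433556.

0.866545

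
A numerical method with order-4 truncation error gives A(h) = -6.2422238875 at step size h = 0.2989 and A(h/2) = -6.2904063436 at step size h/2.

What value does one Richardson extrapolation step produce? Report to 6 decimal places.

With r = 4 the leading error scales as h^4, so the weight is 2^4 = 16.
2^4 × A(h/2) = -100.6465014976; minus A(h) gives -94.4042776101.
R = (-94.4042776101)/15 = -6.2936185073
Shift from A(h/2): −0.0032121637.

-6.293619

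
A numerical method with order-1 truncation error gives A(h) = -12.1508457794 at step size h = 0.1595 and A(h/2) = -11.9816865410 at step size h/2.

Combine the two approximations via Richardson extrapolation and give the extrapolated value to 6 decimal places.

With r = 1 the leading error scales as h^1, so the weight is 2^1 = 2.
Difference of the inputs: -11.9816865410 − (-12.1508457794) = 0.1691592384
Correction (A(h/2) − A(h))/(2 − 1) = 0.1691592384/1 = 0.1691592384
R = -11.9816865410 + 0.1691592384 = -11.8125273026
Gap between inputs: 1.692e-01; correction applied: +0.1691592384.

-11.812527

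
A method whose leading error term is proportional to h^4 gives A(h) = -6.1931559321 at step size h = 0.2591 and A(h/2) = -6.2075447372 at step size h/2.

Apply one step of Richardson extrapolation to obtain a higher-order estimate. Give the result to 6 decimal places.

-6.208504

With r = 4 the leading error scales as h^4, so the weight is 2^4 = 16.
16*(-6.2075447372) = -99.3207157952; subtract (-6.1931559321) → -93.1275598631
(-93.1275598631) ÷ 15 = -6.2085039909
Shift from A(h/2): −0.0009592537.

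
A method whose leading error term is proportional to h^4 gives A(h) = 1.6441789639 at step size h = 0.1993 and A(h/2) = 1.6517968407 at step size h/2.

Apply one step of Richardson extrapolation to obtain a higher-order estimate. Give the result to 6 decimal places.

1.652305

r = 4: numerator weight 16, denominator 15.
A(h/2) − A(h) = 1.6517968407 − 1.6441789639 = 0.0076178768
Correction (A(h/2) − A(h))/(16 − 1) = 0.0076178768/15 = 0.0005078585
R = 1.6517968407 + 0.0005078585 = 1.6523046992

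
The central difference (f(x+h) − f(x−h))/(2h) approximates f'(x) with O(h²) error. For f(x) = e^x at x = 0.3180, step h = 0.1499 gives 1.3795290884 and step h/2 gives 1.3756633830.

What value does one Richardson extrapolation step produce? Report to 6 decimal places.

Order 2 gives 2^r = 4 and 2^r − 1 = 3.
Weighted: 5.5026535320 − 1.3795290884 = 4.1231244436
(4*1.3756633830 − 1.3795290884)/(4 − 1) = 1.3743748145
Gap between inputs: 3.866e-03; correction applied: −0.0012885685.

1.374375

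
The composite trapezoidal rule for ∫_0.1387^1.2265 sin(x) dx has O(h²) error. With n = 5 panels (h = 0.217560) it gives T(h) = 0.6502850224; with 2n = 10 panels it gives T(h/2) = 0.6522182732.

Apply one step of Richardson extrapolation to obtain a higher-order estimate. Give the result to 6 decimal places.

0.652863

The method has order 2: 2^2 = 4.
Numerator 4·A(h/2) − A(h) = 4·0.6522182732 − 0.6502850224 = 1.9585880704
Denominator 4 − 1 = 3.
1.9585880704 ÷ 3 = 0.6528626901
Correction |R − A(h/2)| = 6.444e-04; gap |A(h/2) − A(h)| = 1.933e-03.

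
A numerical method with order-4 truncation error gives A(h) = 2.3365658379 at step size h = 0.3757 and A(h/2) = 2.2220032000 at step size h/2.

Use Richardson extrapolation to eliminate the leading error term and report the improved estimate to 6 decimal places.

Leading term ∝ h^4; use weight 16 = 2^4.
16*2.2220032000 − 2.3365658379 = 33.2154853621
Divide by 2^4 − 1 = 15.
So the Richardson estimate is 2.2143656908.
Correction |R − A(h/2)| = 7.638e-03; gap |A(h/2) − A(h)| = 1.146e-01.

2.214366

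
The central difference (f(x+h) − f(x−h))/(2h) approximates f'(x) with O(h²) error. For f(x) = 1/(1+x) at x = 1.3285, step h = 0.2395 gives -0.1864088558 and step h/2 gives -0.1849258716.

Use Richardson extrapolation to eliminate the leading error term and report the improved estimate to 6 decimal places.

-0.184432

Error is O(h^2); halving h shrinks it by 2^2 = 4.
4·(-0.1849258716) = -0.7397034864; subtract (-0.1864088558) → -0.5532946306
Divide by 2^2 − 1 = 3.
R = (-0.5532946306)/3 = -0.1844315435
Shift from A(h/2): +0.0004943281.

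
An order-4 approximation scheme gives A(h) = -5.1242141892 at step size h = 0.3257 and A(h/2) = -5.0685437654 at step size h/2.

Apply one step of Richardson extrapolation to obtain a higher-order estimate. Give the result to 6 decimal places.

-5.064832

r = 4, so 2^r = 16.
16·(-5.0685437654) = -81.0967002464; (-81.0967002464) − (-5.1242141892) = -75.9724860572
R = (-75.9724860572)/15 = -5.0648324038
Gap between inputs: 5.567e-02; correction applied: +0.0037113616.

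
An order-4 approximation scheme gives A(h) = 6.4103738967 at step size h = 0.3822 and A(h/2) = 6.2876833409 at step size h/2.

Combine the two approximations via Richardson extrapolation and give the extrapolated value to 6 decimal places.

6.279504

Error is O(h^4); halving h shrinks it by 2^4 = 16.
16*6.2876833409 = 100.6029334544; subtract 6.4103738967 → 94.1925595577
Divide by 2^4 − 1 = 15.
R = 94.1925595577/15 = 6.2795039705
Gap between inputs: 1.227e-01; correction applied: −0.0081793704.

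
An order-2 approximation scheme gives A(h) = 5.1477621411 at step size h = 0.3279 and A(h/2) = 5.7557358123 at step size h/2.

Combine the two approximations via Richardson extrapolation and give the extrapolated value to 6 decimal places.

5.958394

Order 2 gives 2^r = 4 and 2^r − 1 = 3.
Numerator 4×A(h/2) − A(h) = 4×5.7557358123 − 5.1477621411 = 17.8751811081
(4×5.7557358123 − 5.1477621411)/(4 − 1) = 5.9583937027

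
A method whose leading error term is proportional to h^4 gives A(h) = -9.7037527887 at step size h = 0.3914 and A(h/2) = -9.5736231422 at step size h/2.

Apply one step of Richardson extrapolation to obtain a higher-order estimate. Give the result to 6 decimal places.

-9.564948

r = 4: numerator weight 16, denominator 15.
16*(-9.5736231422) − (-9.7037527887) = -143.4742174865
(16*(-9.5736231422) − (-9.7037527887))/(16 − 1) = -9.5649478324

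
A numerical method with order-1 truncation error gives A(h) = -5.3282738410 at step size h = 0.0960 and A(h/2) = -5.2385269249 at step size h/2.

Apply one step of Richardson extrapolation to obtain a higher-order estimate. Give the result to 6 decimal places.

-5.148780

Error is O(h^1); halving h shrinks it by 2^1 = 2.
Numerator 2 × A(h/2) − A(h) = 2 × (-5.2385269249) − (-5.3282738410) = -5.1487800088
Denominator 2 − 1 = 1.
(-5.1487800088) ÷ 1 = -5.1487800088
Correction |R − A(h/2)| = 8.975e-02; gap |A(h/2) − A(h)| = 8.975e-02.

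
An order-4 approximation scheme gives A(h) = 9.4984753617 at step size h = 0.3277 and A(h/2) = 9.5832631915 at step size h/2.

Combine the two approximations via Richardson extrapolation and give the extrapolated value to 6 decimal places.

9.588916

r = 4, so 2^r = 16.
2^4*A(h/2) = 153.3322110640; minus A(h) gives 143.8337357023.
Divide by 2^4 − 1 = 15.
(16*9.5832631915 − 9.4984753617)/(16 − 1) = 9.5889157135
Correction |R − A(h/2)| = 5.653e-03; gap |A(h/2) − A(h)| = 8.479e-02.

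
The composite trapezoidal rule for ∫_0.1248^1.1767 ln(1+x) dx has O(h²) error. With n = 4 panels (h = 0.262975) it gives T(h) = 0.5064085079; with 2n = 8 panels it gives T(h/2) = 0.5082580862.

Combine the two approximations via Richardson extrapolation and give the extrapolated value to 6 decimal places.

Order 2 gives 2^r = 4 and 2^r − 1 = 3.
4×0.5082580862 = 2.0330323448; 2.0330323448 − 0.5064085079 = 1.5266238369
Divide by 2^2 − 1 = 3.
So the Richardson estimate is 0.5088746123.

0.508875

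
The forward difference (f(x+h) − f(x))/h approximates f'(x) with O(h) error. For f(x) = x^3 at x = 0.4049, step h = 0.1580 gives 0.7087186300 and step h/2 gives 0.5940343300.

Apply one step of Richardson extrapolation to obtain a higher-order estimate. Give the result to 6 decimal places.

Method order is 1; weight 2^1 = 2.
Numerator 2×A(h/2) − A(h) = 2×0.5940343300 − 0.7087186300 = 0.4793500300
R = 0.4793500300/1 = 0.4793500300

0.479350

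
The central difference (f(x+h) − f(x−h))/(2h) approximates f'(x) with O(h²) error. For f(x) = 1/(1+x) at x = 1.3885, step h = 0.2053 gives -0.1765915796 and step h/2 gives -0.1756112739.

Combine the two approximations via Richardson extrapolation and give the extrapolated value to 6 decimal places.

-0.175285

Error is O(h^2); halving h shrinks it by 2^2 = 4.
Weighted: (-0.7024450956) − (-0.1765915796) = -0.5258535160
R = (-0.5258535160)/3 = -0.1752845053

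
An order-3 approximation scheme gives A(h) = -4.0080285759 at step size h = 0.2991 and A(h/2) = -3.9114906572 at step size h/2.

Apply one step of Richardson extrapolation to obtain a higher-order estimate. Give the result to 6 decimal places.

-3.897700

With r = 3 the leading error scales as h^3, so the weight is 2^3 = 8.
2^3 × A(h/2) = -31.2919252576; minus A(h) gives -27.2838966817.
Divide by 2^3 − 1 = 7.
R = (-27.2838966817)/7 = -3.8976995260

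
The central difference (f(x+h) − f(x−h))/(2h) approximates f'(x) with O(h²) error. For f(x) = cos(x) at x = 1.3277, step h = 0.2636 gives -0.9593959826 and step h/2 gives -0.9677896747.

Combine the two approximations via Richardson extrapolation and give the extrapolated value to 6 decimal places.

r = 2, so 2^r = 4.
Numerator 4·A(h/2) − A(h) = 4·(-0.9677896747) − (-0.9593959826) = -2.9117627162
Divide by 2^2 − 1 = 3.
Result: -0.9705875721

-0.970588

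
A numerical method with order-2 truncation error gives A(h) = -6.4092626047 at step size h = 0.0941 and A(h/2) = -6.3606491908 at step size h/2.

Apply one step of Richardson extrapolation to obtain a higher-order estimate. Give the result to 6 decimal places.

-6.344445

The method has order 2: 2^2 = 4.
4×(-6.3606491908) − (-6.4092626047) = -19.0333341585
R = (-19.0333341585)/3 = -6.3444447195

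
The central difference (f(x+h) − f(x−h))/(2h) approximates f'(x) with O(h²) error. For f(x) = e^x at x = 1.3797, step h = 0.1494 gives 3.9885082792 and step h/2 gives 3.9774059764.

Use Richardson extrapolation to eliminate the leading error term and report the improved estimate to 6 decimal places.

3.973705

With r = 2 the leading error scales as h^2, so the weight is 2^2 = 4.
Weighted: 15.9096239056 − 3.9885082792 = 11.9211156264
Denominator 4 − 1 = 3.
Extrapolated: 11.9211156264 / 3 = 3.9737052088
Correction |R − A(h/2)| = 3.701e-03; gap |A(h/2) − A(h)| = 1.110e-02.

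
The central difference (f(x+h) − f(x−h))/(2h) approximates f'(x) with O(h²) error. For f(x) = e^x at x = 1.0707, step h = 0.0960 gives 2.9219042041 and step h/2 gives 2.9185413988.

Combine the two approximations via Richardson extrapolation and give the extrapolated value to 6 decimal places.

Error is O(h^2); halving h shrinks it by 2^2 = 4.
2^2 × A(h/2) = 11.6741655952; minus A(h) gives 8.7522613911.
8.7522613911 ÷ 3 = 2.9174204637

2.917420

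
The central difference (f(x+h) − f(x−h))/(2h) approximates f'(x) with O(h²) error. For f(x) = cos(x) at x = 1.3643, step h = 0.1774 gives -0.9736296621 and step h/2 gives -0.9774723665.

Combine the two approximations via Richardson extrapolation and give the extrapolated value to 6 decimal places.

r = 2: numerator weight 4, denominator 3.
4·(-0.9774723665) = -3.9098894660; subtract (-0.9736296621) → -2.9362598039
Denominator 4 − 1 = 3.
Result: -0.9787532680

-0.978753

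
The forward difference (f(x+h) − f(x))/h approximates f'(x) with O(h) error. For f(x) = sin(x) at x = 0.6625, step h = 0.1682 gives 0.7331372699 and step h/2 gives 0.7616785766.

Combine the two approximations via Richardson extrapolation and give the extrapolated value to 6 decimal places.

Leading term ∝ h^1; use weight 2 = 2^1.
2 × 0.7616785766 = 1.5233571532; subtract 0.7331372699 → 0.7902198833
Denominator 2 − 1 = 1.
(2 × 0.7616785766 − 0.7331372699)/(2 − 1) = 0.7902198833
Shift from A(h/2): +0.0285413067.

0.790220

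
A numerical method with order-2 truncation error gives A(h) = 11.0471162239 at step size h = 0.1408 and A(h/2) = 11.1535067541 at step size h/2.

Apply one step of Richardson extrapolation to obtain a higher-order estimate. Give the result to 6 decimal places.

Method order is 2; weight 2^2 = 4.
Top: 4(11.1535067541) − (11.0471162239) = 33.5669107925
Denominator 4 − 1 = 3.
(4*11.1535067541 − 11.0471162239)/(4 − 1) = 11.1889702642

11.188970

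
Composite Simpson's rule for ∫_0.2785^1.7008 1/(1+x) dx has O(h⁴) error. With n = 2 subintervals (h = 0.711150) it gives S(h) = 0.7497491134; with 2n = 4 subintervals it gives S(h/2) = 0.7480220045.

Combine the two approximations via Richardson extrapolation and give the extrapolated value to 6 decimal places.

r = 4: numerator weight 16, denominator 15.
16*0.7480220045 − 0.7497491134 = 11.2186029586
Denominator 16 − 1 = 15.
R = 11.2186029586/15 = 0.7479068639

0.747907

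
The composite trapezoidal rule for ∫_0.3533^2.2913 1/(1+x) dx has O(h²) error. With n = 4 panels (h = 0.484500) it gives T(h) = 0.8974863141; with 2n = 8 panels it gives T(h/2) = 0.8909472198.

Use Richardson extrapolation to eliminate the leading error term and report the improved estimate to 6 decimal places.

Leading term ∝ h^2; use weight 4 = 2^2.
Weighted: 3.5637888792 − 0.8974863141 = 2.6663025651
Divide by 2^2 − 1 = 3.
2.6663025651 ÷ 3 = 0.8887675217

0.888768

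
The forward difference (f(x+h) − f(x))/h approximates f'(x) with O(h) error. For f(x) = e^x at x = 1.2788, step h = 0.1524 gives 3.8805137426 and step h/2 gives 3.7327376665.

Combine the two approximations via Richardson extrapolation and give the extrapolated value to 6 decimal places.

3.584962

Leading term ∝ h^1; use weight 2 = 2^1.
Top: 2(3.7327376665) − (3.8805137426) = 3.5849615904
R = 3.5849615904/1 = 3.5849615904
Gap between inputs: 1.478e-01; correction applied: −0.1477760761.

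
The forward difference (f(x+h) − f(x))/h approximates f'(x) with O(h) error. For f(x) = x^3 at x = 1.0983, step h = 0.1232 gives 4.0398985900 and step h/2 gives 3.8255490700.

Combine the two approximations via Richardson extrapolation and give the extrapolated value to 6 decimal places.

3.611200

The method has order 1: 2^1 = 2.
Top: 2(3.8255490700) − (4.0398985900) = 3.6111995500
Divide by 2^1 − 1 = 1.
Result: 3.6111995500
Gap between inputs: 2.143e-01; correction applied: −0.2143495200.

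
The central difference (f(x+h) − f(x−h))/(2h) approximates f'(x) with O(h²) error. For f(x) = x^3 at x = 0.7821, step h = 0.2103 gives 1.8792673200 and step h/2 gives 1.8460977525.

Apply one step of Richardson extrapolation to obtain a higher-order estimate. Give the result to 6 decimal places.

1.835041

r = 2: numerator weight 4, denominator 3.
Weighted: 7.3843910100 − 1.8792673200 = 5.5051236900
Denominator 4 − 1 = 3.
5.5051236900 ÷ 3 = 1.8350412300
Correction |R − A(h/2)| = 1.106e-02; gap |A(h/2) − A(h)| = 3.317e-02.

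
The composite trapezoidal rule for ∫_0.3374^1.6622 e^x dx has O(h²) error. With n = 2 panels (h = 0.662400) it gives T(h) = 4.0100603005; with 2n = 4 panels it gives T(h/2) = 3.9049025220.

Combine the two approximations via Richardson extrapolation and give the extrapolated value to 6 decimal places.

3.869850

Leading term ∝ h^2; use weight 4 = 2^2.
4·3.9049025220 = 15.6196100880; 15.6196100880 − 4.0100603005 = 11.6095497875
11.6095497875 ÷ 3 = 3.8698499292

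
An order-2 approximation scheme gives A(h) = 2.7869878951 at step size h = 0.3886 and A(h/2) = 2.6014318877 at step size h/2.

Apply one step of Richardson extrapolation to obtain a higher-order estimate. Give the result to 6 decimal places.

2.539580

With r = 2 the leading error scales as h^2, so the weight is 2^2 = 4.
Difference of the inputs: 2.6014318877 − 2.7869878951 = -0.1855560074
Correction (A(h/2) − A(h))/(4 − 1) = (-0.1855560074)/3 = -0.0618520025
R = 2.6014318877 − 0.0618520025 = 2.5395798852
Correction |R − A(h/2)| = 6.185e-02; gap |A(h/2) − A(h)| = 1.856e-01.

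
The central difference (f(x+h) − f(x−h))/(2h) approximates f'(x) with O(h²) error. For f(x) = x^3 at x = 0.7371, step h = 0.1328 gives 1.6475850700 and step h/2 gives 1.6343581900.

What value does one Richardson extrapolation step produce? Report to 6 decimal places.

r = 2: numerator weight 4, denominator 3.
4*1.6343581900 − 1.6475850700 = 4.8898476900
Denominator 4 − 1 = 3.
Extrapolated: 4.8898476900 / 3 = 1.6299492300
Gap between inputs: 1.323e-02; correction applied: −0.0044089600.

1.629949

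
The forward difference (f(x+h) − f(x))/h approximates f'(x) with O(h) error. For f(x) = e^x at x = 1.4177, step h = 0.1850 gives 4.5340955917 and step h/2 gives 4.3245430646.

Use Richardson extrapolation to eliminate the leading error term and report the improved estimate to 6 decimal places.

4.114991

r = 1, so 2^r = 2.
2*4.3245430646 − 4.5340955917 = 4.1149905375
(2*4.3245430646 − 4.5340955917)/(2 − 1) = 4.1149905375
Correction |R − A(h/2)| = 2.096e-01; gap |A(h/2) − A(h)| = 2.096e-01.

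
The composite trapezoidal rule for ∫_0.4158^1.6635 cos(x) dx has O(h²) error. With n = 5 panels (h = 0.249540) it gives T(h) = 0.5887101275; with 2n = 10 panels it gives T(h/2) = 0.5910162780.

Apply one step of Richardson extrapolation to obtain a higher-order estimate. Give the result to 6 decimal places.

0.591785

r = 2: numerator weight 4, denominator 3.
A(h/2) − A(h) = 0.5910162780 − 0.5887101275 = 0.0023061505
Correction (A(h/2) − A(h))/(4 − 1) = 0.0023061505/3 = 0.0007687168
R = 0.5910162780 + 0.0007687168 = 0.5917849948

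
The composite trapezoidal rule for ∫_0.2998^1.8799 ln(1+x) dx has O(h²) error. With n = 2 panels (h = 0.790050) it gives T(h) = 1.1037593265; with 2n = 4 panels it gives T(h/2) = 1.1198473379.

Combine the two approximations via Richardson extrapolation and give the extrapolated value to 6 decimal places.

Leading term ∝ h^2; use weight 4 = 2^2.
4*1.1198473379 − 1.1037593265 = 3.3756300251
Denominator 4 − 1 = 3.
R = 3.3756300251/3 = 1.1252100084
Correction |R − A(h/2)| = 5.363e-03; gap |A(h/2) − A(h)| = 1.609e-02.

1.125210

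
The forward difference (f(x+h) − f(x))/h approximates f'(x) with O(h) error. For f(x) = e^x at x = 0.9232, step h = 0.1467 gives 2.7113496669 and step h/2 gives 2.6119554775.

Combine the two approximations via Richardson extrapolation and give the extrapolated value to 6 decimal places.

Method order is 1; weight 2^1 = 2.
2×2.6119554775 = 5.2239109550; 5.2239109550 − 2.7113496669 = 2.5125612881
2.5125612881 ÷ 1 = 2.5125612881

2.512561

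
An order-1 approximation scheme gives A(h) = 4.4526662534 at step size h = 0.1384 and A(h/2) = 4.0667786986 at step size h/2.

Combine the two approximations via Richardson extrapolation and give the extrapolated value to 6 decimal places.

3.680891

Error is O(h^1); halving h shrinks it by 2^1 = 2.
Numerator 2*A(h/2) − A(h) = 2*4.0667786986 − 4.4526662534 = 3.6808911438
Denominator 2 − 1 = 1.
(2*4.0667786986 − 4.4526662534)/(2 − 1) = 3.6808911438
Shift from A(h/2): −0.3858875548.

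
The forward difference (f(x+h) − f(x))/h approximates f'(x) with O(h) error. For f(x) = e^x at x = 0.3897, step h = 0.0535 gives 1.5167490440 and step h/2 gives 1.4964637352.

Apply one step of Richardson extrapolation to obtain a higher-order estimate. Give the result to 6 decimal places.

Order 1 gives 2^r = 2 and 2^r − 1 = 1.
Numerator 2·A(h/2) − A(h) = 2·1.4964637352 − 1.5167490440 = 1.4761784264
1.4761784264 ÷ 1 = 1.4761784264

1.476178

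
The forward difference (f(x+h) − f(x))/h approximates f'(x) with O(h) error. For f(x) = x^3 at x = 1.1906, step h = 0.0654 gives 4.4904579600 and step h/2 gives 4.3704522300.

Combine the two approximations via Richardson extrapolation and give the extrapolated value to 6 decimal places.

4.250446

The method has order 1: 2^1 = 2.
2^1*A(h/2) = 8.7409044600; minus A(h) gives 4.2504465000.
R = 4.2504465000/1 = 4.2504465000
Gap between inputs: 1.200e-01; correction applied: −0.1200057300.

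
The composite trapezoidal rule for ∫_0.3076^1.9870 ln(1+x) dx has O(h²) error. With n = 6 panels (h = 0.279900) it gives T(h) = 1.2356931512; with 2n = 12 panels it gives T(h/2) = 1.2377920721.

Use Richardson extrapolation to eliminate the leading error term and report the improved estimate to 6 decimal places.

Error is O(h^2); halving h shrinks it by 2^2 = 4.
Top: 4(1.2377920721) − (1.2356931512) = 3.7154751372
3.7154751372 ÷ 3 = 1.2384917124

1.238492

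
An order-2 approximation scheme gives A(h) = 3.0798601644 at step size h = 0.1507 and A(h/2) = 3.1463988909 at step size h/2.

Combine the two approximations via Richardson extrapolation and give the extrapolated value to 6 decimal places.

3.168578

Leading term ∝ h^2; use weight 4 = 2^2.
Numerator 4×A(h/2) − A(h) = 4×3.1463988909 − 3.0798601644 = 9.5057353992
Denominator 4 − 1 = 3.
Result: 3.1685784664
Shift from A(h/2): +0.0221795755.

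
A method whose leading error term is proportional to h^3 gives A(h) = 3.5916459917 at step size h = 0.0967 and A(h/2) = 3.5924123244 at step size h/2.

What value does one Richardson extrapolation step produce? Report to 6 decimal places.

3.592522

r = 3, so 2^r = 8.
2^3·A(h/2) = 28.7392985952; minus A(h) gives 25.1476526035.
Divide by 2^3 − 1 = 7.
Extrapolated: 25.1476526035 / 7 = 3.5925218005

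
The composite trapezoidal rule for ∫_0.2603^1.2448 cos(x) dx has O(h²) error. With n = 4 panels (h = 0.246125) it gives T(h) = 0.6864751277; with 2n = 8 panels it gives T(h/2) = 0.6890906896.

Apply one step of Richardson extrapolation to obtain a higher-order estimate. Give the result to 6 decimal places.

Error is O(h^2); halving h shrinks it by 2^2 = 4.
2^2*A(h/2) = 2.7563627584; minus A(h) gives 2.0698876307.
2.0698876307 ÷ 3 = 0.6899625436

0.689963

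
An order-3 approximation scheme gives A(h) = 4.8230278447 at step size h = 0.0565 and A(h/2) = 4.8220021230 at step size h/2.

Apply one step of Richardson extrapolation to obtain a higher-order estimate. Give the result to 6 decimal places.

4.821856

Leading term ∝ h^3; use weight 8 = 2^3.
8×4.8220021230 − 4.8230278447 = 33.7529891393
R = 33.7529891393/7 = 4.8218555913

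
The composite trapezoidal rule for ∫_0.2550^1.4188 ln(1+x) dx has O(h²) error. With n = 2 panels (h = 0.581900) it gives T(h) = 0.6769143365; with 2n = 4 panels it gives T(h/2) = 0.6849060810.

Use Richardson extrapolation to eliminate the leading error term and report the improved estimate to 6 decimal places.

Order 2 gives 2^r = 4 and 2^r − 1 = 3.
Top: 4(0.6849060810) − (0.6769143365) = 2.0627099875
Denominator 4 − 1 = 3.
R = 2.0627099875/3 = 0.6875699958
Correction |R − A(h/2)| = 2.664e-03; gap |A(h/2) − A(h)| = 7.992e-03.

0.687570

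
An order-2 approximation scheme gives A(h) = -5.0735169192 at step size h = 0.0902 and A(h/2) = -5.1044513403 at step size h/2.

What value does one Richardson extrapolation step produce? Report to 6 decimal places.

-5.114763

Order 2 gives 2^r = 4 and 2^r − 1 = 3.
2^2*A(h/2) = -20.4178053612; minus A(h) gives -15.3442884420.
Denominator 4 − 1 = 3.
Result: -5.1147628140
Gap between inputs: 3.093e-02; correction applied: −0.0103114737.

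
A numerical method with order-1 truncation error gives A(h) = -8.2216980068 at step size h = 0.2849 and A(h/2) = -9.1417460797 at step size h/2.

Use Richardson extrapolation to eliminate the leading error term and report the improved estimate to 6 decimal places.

Order 1 gives 2^r = 2 and 2^r − 1 = 1.
Weighted: (-18.2834921594) − (-8.2216980068) = -10.0617941526
Divide by 2^1 − 1 = 1.
So the Richardson estimate is -10.0617941526.
Shift from A(h/2): −0.9200480729.

-10.061794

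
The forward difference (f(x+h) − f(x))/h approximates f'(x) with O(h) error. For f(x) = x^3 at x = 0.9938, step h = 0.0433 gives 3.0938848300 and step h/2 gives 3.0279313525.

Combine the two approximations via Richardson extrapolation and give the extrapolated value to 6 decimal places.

With r = 1 the leading error scales as h^1, so the weight is 2^1 = 2.
2×3.0279313525 = 6.0558627050; subtract 3.0938848300 → 2.9619778750
Divide by 2^1 − 1 = 1.
2.9619778750 ÷ 1 = 2.9619778750

2.961978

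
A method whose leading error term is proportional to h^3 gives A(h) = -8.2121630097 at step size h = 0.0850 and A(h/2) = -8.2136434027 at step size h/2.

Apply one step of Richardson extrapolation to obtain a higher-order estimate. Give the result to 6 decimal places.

-8.213855

The method has order 3: 2^3 = 8.
Numerator 8 × A(h/2) − A(h) = 8 × (-8.2136434027) − (-8.2121630097) = -57.4969842119
(-57.4969842119) ÷ 7 = -8.2138548874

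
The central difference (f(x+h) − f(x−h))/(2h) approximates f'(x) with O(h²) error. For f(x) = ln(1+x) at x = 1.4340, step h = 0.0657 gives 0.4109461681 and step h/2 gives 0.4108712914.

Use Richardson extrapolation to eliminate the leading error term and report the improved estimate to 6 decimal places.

0.410846

Error is O(h^2); halving h shrinks it by 2^2 = 4.
Numerator 4×A(h/2) − A(h) = 4×0.4108712914 − 0.4109461681 = 1.2325389975
Divide by 2^2 − 1 = 3.
1.2325389975 ÷ 3 = 0.4108463325
Correction |R − A(h/2)| = 2.496e-05; gap |A(h/2) − A(h)| = 7.488e-05.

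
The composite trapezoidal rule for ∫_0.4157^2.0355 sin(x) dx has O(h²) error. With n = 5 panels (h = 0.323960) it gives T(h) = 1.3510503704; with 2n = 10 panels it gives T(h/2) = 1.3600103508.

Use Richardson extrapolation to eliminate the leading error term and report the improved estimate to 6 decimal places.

1.362997

r = 2, so 2^r = 4.
Top: 4(1.3600103508) − (1.3510503704) = 4.0889910328
Denominator 4 − 1 = 3.
So the Richardson estimate is 1.3629970109.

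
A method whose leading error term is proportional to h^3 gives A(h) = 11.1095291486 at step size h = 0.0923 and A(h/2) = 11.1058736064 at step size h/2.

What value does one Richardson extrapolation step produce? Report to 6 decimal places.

Method order is 3; weight 2^3 = 8.
Top: 8(11.1058736064) − (11.1095291486) = 77.7374597026
Divide by 2^3 − 1 = 7.
(8*11.1058736064 − 11.1095291486)/(8 − 1) = 11.1053513861

11.105351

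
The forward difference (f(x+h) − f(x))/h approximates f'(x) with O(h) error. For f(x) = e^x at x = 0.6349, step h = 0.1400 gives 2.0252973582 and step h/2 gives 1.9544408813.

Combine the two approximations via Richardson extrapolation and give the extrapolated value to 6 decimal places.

1.883584

Leading term ∝ h^1; use weight 2 = 2^1.
Difference of the inputs: 1.9544408813 − 2.0252973582 = -0.0708564769
Correction (A(h/2) − A(h))/(2 − 1) = (-0.0708564769)/1 = -0.0708564769
R = A(h/2) + (A(h/2) − A(h))/1 = 1.9544408813 − 0.0708564769 = 1.8835844044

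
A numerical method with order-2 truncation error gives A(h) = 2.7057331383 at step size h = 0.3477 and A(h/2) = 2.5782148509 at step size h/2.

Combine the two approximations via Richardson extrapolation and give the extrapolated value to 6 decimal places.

Leading term ∝ h^2; use weight 4 = 2^2.
4×2.5782148509 = 10.3128594036; 10.3128594036 − 2.7057331383 = 7.6071262653
7.6071262653 ÷ 3 = 2.5357087551
Shift from A(h/2): −0.0425060958.

2.535709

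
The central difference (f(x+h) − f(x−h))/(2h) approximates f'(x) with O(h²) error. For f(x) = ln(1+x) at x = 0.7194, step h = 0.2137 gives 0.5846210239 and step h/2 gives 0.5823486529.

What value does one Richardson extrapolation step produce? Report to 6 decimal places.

With r = 2 the leading error scales as h^2, so the weight is 2^2 = 4.
4 × 0.5823486529 = 2.3293946116; 2.3293946116 − 0.5846210239 = 1.7447735877
Denominator 4 − 1 = 3.
(4 × 0.5823486529 − 0.5846210239)/(4 − 1) = 0.5815911959

0.581591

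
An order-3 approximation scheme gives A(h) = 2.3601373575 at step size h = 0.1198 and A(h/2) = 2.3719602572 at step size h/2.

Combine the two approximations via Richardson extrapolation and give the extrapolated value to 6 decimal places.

With r = 3 the leading error scales as h^3, so the weight is 2^3 = 8.
8 × 2.3719602572 = 18.9756820576; 18.9756820576 − 2.3601373575 = 16.6155447001
(8 × 2.3719602572 − 2.3601373575)/(8 − 1) = 2.3736492429
Gap between inputs: 1.182e-02; correction applied: +0.0016889857.

2.373649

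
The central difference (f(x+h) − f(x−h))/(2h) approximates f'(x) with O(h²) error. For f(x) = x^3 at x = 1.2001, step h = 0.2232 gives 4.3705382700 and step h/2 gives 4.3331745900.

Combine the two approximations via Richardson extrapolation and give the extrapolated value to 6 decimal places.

r = 2: numerator weight 4, denominator 3.
4×4.3331745900 = 17.3326983600; subtract 4.3705382700 → 12.9621600900
Denominator 4 − 1 = 3.
(4×4.3331745900 − 4.3705382700)/(4 − 1) = 4.3207200300

4.320720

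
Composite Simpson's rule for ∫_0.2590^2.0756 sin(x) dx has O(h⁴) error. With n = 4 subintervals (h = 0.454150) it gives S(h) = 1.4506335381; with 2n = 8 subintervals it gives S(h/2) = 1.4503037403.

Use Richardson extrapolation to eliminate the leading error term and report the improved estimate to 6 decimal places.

1.450282

Method order is 4; weight 2^4 = 16.
Top: 16(1.4503037403) − (1.4506335381) = 21.7542263067
21.7542263067 ÷ 15 = 1.4502817538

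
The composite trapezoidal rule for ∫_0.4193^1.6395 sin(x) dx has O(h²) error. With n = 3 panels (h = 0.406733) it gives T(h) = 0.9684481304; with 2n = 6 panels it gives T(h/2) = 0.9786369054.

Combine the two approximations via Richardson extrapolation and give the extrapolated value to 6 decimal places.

Order 2 gives 2^r = 4 and 2^r − 1 = 3.
4 × 0.9786369054 = 3.9145476216; 3.9145476216 − 0.9684481304 = 2.9460994912
Extrapolated: 2.9460994912 / 3 = 0.9820331637
Gap between inputs: 1.019e-02; correction applied: +0.0033962583.

0.982033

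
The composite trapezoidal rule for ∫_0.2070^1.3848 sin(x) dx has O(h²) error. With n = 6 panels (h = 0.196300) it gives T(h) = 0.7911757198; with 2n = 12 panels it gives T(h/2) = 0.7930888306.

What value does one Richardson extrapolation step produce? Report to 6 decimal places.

Method order is 2; weight 2^2 = 4.
A(h/2) − A(h) = 0.7930888306 − 0.7911757198 = 0.0019131108
Divide by 2^2 − 1 = 3: 0.0019131108/3 = 0.0006377036
R = 0.7930888306 + 0.0006377036 = 0.7937265342

0.793727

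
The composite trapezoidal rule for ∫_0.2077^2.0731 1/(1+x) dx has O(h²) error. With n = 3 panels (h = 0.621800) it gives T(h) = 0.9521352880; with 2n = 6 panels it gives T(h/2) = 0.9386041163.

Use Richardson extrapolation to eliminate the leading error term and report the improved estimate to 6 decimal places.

0.934094

r = 2: numerator weight 4, denominator 3.
Numerator 4 × A(h/2) − A(h) = 4 × 0.9386041163 − 0.9521352880 = 2.8022811772
2.8022811772 ÷ 3 = 0.9340937257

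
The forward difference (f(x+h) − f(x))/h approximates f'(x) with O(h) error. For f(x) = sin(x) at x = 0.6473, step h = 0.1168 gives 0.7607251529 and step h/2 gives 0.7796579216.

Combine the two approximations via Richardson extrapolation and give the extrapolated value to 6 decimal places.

0.798591

With r = 1 the leading error scales as h^1, so the weight is 2^1 = 2.
Weighted: 1.5593158432 − 0.7607251529 = 0.7985906903
Divide by 2^1 − 1 = 1.
Extrapolated: 0.7985906903 / 1 = 0.7985906903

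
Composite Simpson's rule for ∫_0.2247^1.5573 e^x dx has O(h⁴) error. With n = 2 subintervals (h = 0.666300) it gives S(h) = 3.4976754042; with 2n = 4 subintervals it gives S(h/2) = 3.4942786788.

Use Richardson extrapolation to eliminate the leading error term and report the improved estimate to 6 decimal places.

Error is O(h^4); halving h shrinks it by 2^4 = 16.
2^4×A(h/2) = 55.9084588608; minus A(h) gives 52.4107834566.
Denominator 16 − 1 = 15.
Result: 3.4940522304
Correction |R − A(h/2)| = 2.264e-04; gap |A(h/2) − A(h)| = 3.397e-03.

3.494052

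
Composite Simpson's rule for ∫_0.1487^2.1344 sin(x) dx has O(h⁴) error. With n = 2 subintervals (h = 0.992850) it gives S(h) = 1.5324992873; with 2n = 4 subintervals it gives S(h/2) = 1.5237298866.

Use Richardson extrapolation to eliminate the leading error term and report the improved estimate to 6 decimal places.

r = 4, so 2^r = 16.
16·1.5237298866 − 1.5324992873 = 22.8471788983
Divide by 2^4 − 1 = 15.
R = 22.8471788983/15 = 1.5231452599
Correction |R − A(h/2)| = 5.846e-04; gap |A(h/2) − A(h)| = 8.769e-03.

1.523145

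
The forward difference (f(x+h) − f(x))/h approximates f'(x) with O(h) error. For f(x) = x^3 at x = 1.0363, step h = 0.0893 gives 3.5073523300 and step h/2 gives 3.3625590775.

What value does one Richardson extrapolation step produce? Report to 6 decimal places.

3.217766

The method has order 1: 2^1 = 2.
2×3.3625590775 = 6.7251181550; 6.7251181550 − 3.5073523300 = 3.2177658250
3.2177658250 ÷ 1 = 3.2177658250
Gap between inputs: 1.448e-01; correction applied: −0.1447932525.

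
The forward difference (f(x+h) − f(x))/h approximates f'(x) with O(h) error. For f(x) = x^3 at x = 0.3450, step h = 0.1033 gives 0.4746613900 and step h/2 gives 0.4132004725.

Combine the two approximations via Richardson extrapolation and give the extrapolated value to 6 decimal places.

r = 1: numerator weight 2, denominator 1.
Weighted: 0.8264009450 − 0.4746613900 = 0.3517395550
Extrapolated: 0.3517395550 / 1 = 0.3517395550
Gap between inputs: 6.146e-02; correction applied: −0.0614609175.

0.351740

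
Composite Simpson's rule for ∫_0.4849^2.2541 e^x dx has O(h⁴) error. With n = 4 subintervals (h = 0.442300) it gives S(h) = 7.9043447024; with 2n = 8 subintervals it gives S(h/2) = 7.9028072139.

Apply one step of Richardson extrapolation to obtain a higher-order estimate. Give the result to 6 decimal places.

Method order is 4; weight 2^4 = 16.
Weighted: 126.4449154224 − 7.9043447024 = 118.5405707200
Denominator 16 − 1 = 15.
(16·7.9028072139 − 7.9043447024)/(16 − 1) = 7.9027047147

7.902705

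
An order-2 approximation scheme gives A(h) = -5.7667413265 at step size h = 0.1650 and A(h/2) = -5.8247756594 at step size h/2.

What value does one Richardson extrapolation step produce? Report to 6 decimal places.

Method order is 2; weight 2^2 = 4.
Top: 4(-5.8247756594) − (-5.7667413265) = -17.5323613111
Divide by 2^2 − 1 = 3.
(-17.5323613111) ÷ 3 = -5.8441204370

-5.844120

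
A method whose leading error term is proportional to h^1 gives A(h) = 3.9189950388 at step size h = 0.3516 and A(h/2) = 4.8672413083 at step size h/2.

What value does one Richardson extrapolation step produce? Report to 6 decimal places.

5.815488

r = 1: numerator weight 2, denominator 1.
A(h/2) − A(h) = 4.8672413083 − 3.9189950388 = 0.9482462695
Correction (A(h/2) − A(h))/(2 − 1) = 0.9482462695/1 = 0.9482462695
R = 4.8672413083 + 0.9482462695 = 5.8154875778
Correction |R − A(h/2)| = 9.482e-01; gap |A(h/2) − A(h)| = 9.482e-01.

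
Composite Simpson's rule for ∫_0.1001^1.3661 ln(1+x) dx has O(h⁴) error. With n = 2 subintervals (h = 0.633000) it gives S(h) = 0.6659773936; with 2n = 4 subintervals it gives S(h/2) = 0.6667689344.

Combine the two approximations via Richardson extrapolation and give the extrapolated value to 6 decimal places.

0.666822

With r = 4 the leading error scales as h^4, so the weight is 2^4 = 16.
Weighted: 10.6683029504 − 0.6659773936 = 10.0023255568
R = 10.0023255568/15 = 0.6668217038
Gap between inputs: 7.915e-04; correction applied: +0.0000527694.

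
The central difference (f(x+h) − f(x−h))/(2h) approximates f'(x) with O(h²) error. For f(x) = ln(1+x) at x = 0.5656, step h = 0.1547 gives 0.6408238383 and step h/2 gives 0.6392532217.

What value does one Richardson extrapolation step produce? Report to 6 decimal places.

r = 2: numerator weight 4, denominator 3.
4·0.6392532217 − 0.6408238383 = 1.9161890485
R = 1.9161890485/3 = 0.6387296828
Correction |R − A(h/2)| = 5.235e-04; gap |A(h/2) − A(h)| = 1.571e-03.

0.638730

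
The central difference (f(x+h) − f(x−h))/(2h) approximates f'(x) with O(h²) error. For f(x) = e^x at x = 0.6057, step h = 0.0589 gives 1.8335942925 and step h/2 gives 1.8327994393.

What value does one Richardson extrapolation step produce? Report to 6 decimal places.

1.832534

With r = 2 the leading error scales as h^2, so the weight is 2^2 = 4.
4 × 1.8327994393 = 7.3311977572; 7.3311977572 − 1.8335942925 = 5.4976034647
5.4976034647 ÷ 3 = 1.8325344882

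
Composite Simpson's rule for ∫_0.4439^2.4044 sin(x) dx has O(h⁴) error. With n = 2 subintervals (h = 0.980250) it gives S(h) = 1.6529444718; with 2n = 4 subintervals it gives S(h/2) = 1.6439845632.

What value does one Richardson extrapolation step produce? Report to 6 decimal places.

Error is O(h^4); halving h shrinks it by 2^4 = 16.
16×1.6439845632 = 26.3037530112; subtract 1.6529444718 → 24.6508085394
Divide by 2^4 − 1 = 15.
(16×1.6439845632 − 1.6529444718)/(16 − 1) = 1.6433872360
Shift from A(h/2): −0.0005973272.

1.643387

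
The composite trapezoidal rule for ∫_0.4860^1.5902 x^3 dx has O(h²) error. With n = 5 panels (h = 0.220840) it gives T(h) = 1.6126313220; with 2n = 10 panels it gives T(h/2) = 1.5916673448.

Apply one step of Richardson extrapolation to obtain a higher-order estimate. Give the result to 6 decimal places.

1.584679

r = 2: numerator weight 4, denominator 3.
4 × 1.5916673448 = 6.3666693792; 6.3666693792 − 1.6126313220 = 4.7540380572
Denominator 4 − 1 = 3.
4.7540380572 ÷ 3 = 1.5846793524
Shift from A(h/2): −0.0069879924.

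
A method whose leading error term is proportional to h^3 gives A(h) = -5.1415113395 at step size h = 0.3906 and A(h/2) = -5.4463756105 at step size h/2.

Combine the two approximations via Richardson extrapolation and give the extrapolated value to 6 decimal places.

-5.489928

r = 3, so 2^r = 8.
A(h/2) − A(h) = -5.4463756105 − (-5.1415113395) = -0.3048642710
Divide by 2^3 − 1 = 7: (-0.3048642710)/7 = -0.0435520387
R = A(h/2) + (A(h/2) − A(h))/7 = -5.4463756105 − 0.0435520387 = -5.4899276492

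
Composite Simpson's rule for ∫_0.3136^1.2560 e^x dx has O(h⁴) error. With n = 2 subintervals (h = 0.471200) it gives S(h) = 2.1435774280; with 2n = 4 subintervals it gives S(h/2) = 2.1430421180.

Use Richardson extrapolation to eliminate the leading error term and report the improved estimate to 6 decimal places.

r = 4, so 2^r = 16.
Numerator 16×A(h/2) − A(h) = 16×2.1430421180 − 2.1435774280 = 32.1450964600
32.1450964600 ÷ 15 = 2.1430064307
Shift from A(h/2): −0.0000356873.

2.143006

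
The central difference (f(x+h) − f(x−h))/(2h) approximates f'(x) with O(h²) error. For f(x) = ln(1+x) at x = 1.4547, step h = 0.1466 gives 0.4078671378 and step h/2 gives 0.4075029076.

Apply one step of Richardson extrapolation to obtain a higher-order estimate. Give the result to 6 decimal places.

0.407381

Method order is 2; weight 2^2 = 4.
4·0.4075029076 = 1.6300116304; 1.6300116304 − 0.4078671378 = 1.2221444926
Divide by 2^2 − 1 = 3.
1.2221444926 ÷ 3 = 0.4073814975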